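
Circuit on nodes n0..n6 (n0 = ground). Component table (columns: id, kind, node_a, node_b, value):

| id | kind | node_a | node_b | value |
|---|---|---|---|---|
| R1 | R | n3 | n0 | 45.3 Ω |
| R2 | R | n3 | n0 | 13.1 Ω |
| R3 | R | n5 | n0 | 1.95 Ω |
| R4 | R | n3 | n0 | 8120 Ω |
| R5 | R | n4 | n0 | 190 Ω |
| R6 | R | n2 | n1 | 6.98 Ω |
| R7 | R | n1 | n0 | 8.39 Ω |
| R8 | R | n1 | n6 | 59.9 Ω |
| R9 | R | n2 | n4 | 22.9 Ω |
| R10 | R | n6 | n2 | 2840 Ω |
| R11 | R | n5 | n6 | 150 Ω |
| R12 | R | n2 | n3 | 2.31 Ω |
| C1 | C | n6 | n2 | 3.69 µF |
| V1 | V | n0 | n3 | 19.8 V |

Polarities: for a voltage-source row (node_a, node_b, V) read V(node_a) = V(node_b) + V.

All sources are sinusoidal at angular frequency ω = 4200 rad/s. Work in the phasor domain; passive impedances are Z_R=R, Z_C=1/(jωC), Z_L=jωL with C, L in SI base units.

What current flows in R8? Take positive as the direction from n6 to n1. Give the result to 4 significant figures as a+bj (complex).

Apply KCL at each of the 6 non-ground nodes and solve the resulting linear system.
Node n1: branches {R6, R7, R8} → V_1 = -9.276-0.2148j
Node n2: branches {R6, R9, R10, R12, C1} → V_2 = -16.91+0.1292j
Node n3: branches {R1, R2, R4, R12, V1} → V_3 = -19.80+0.000j
Node n4: branches {R5, R9} → V_4 = -15.09+0.1153j
Node n5: branches {R3, R11} → V_5 = -0.1280-0.06032j
Node n6: branches {R8, R10, R11, C1} → V_6 = -9.974-4.700j
Source currents: i(V1)=-3.202-0.05593j

-0.01165-0.07488j A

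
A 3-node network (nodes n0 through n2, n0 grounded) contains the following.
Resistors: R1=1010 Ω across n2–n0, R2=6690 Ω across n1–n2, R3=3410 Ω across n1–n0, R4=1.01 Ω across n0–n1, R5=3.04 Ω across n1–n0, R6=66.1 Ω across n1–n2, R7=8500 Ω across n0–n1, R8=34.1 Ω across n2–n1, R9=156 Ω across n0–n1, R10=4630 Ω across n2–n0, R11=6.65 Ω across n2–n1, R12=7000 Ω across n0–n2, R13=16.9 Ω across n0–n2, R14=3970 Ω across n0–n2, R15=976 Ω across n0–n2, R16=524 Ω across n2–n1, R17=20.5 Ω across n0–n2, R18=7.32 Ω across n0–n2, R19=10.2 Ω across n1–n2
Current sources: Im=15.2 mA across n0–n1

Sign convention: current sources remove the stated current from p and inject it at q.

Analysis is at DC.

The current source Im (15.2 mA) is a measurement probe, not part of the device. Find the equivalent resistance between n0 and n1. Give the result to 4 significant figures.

R_eq = 0.6848 Ω

MNA unknowns: 2 node voltages V₁..V_2
R1: Y=0.0009901 on G[2,0]
R2: Y=0.0001495 on G[1,2]
R3: Y=0.0002933 on G[1,0]
R4: Y=0.9901 on G[0,1]
R5: Y=0.3289 on G[1,0]
R6: Y=0.01513 on G[1,2]
R7: Y=0.0001176 on G[0,1]
R8: Y=0.02933 on G[2,1]
R9: Y=0.006410 on G[0,1]
R10: Y=0.0002160 on G[2,0]
R11: Y=0.1504 on G[2,1]
R12: Y=0.0001429 on G[0,2]
R13: Y=0.05917 on G[0,2]
R14: Y=0.0002519 on G[0,2]
R15: Y=0.001025 on G[0,2]
R16: Y=0.001908 on G[2,1]
R17: Y=0.04878 on G[0,2]
R18: Y=0.1366 on G[0,2]
R19: Y=0.09804 on G[1,2]
Im: z[0]−=0.0152, z[1]+=0.0152
solve → V1=0.01041, V2=0.005663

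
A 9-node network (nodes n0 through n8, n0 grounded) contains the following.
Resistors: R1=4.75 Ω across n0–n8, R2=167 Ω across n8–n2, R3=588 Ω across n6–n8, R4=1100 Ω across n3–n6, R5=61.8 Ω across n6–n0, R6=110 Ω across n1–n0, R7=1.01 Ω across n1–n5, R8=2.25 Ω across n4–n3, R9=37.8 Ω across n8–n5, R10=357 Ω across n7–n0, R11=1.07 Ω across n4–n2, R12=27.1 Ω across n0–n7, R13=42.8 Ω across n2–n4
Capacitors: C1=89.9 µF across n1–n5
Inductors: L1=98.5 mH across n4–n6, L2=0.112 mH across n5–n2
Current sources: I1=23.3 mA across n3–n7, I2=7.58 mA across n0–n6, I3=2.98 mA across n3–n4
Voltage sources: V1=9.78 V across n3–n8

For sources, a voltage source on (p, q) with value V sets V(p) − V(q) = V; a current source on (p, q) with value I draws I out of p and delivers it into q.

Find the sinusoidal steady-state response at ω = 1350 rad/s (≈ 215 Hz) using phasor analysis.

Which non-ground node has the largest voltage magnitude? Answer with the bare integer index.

Apply KCL at each of the 8 non-ground nodes and solve the resulting linear system.
Node n1: branches {C1, R6, R7} → V_1 = 7.945+0.2428j
Node n2: branches {R2, R11, R13, L2} → V_2 = 8.017+0.2815j
Node n3: branches {R4, I1, R8, I3, V1} → V_3 = 9.214+0.1859j
Node n4: branches {L1, R8, R11, R13, I3} → V_4 = 8.383+0.2857j
Node n5: branches {C1, R7, R9, L2} → V_5 = 8.017+0.2362j
Node n6: branches {R3, R4, L1, R5, I2} → V_6 = 1.935-2.555j
Node n7: branches {I1, R10, R12} → V_7 = 0.5869+0.000j
Node n8: branches {R1, R2, R3, R9, V1} → V_8 = -0.5665+0.1859j
Source currents: i(V1)=-0.4020+0.04189j

3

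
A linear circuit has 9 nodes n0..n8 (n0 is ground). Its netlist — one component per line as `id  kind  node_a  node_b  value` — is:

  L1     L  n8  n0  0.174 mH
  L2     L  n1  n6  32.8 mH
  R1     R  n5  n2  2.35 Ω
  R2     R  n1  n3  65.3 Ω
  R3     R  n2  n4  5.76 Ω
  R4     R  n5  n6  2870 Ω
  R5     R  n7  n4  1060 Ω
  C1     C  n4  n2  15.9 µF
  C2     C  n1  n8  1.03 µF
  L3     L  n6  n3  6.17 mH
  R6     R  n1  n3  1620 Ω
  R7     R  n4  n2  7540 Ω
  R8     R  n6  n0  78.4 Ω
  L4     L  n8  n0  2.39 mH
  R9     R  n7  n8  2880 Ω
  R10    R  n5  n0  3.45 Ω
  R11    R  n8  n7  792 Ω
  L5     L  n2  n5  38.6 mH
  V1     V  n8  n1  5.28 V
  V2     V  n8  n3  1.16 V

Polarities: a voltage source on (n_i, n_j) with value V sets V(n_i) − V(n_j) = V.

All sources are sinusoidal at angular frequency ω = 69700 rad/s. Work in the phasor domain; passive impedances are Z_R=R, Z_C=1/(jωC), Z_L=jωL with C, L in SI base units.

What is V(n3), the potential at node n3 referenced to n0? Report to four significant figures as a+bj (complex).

Element admittances at ω=69700 rad/s:
  Y(L1) = 0.000-0.08246j S between n8,n0
  Y(L2) = 0.000-0.0004374j S between n1,n6
  Y(R1) = 0.4255+0.000j S between n5,n2
  Y(R2) = 0.01531+0.000j S between n1,n3
  Y(R3) = 0.1736+0.000j S between n2,n4
  Y(R4) = 0.0003484+0.000j S between n5,n6
  Y(R5) = 0.0009434+0.000j S between n7,n4
  Y(C1) = 0.000+1.108j S between n4,n2
  Y(C2) = 0.000+0.07179j S between n1,n8
  Y(L3) = 0.000-0.002325j S between n6,n3
  Y(R6) = 0.0006173+0.000j S between n1,n3
  Y(R7) = 0.0001326+0.000j S between n4,n2
  Y(R8) = 0.01276+0.000j S between n6,n0
  Y(L4) = 0.000-0.006003j S between n8,n0
  Y(R9) = 0.0003472+0.000j S between n7,n8
  Y(R10) = 0.2899+0.000j S between n5,n0
  Y(R11) = 0.001263+0.000j S between n8,n7
  Y(L5) = 0.000-0.0003717j S between n2,n5
  V1: constraint V(n8)−V(n1) = 5.28
  V2: constraint V(n8)−V(n3) = 1.16
Assemble and solve the 10×10 MNA system:
  V(n1)=-5.227+0.01043j  V(n2)=9.409e-05+0.0004615j  V(n3)=-1.107+0.01043j  V(n4)=0.0001037+0.0004348j  V(n5)=2.052e-05+0.0004475j  V(n6)=-0.07279+0.3556j  V(n7)=0.03330+0.006736j  V(n8)=0.05275+0.01043j
  i(V1)=-0.06579-0.3768j  i(V2)=0.06483+0.002405j

-1.107+0.01043j V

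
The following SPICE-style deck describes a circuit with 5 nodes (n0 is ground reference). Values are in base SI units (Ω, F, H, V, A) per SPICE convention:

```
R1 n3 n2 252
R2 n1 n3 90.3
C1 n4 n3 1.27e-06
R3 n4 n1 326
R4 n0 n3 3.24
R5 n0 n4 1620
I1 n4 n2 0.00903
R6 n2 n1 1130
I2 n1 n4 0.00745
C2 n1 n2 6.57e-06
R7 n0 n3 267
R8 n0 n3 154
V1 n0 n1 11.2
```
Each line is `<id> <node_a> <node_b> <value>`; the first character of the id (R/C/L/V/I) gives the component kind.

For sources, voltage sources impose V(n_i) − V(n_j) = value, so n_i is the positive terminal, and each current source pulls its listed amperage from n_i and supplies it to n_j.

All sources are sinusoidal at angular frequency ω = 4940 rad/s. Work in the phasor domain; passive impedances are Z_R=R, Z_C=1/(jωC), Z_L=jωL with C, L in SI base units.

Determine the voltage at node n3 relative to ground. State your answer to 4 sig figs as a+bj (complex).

MNA unknowns: 4 node voltages V₁..V_4 plus 1 source current (V1)
R1: Y=0.003968+0.000j on G[3,2]
R2: Y=0.01107+0.000j on G[1,3]
C1: Y=0.000+0.006274j on G[4,3]
R3: Y=0.003067+0.000j on G[4,1]
R4: Y=0.3086+0.000j on G[0,3]
R5: Y=0.0006173+0.000j on G[0,4]
I1: z[4]−=0.00903, z[2]+=0.00903
R6: Y=0.0008850+0.000j on G[2,1]
I2: z[1]−=0.00745, z[4]+=0.00745
C2: Y=0.000+0.03246j on G[1,2]
R7: Y=0.003745+0.000j on G[0,3]
R8: Y=0.006494+0.000j on G[0,3]
V1: row V0−V1=11.2, i_V1 at 0,1
solve → V1=-11.20+0.000j, V2=-10.98-1.544j, V3=-0.5775-0.06205j, V4=-2.904+3.961j
aux → i_V1=-0.1859-0.01734j

-0.5775-0.06205j V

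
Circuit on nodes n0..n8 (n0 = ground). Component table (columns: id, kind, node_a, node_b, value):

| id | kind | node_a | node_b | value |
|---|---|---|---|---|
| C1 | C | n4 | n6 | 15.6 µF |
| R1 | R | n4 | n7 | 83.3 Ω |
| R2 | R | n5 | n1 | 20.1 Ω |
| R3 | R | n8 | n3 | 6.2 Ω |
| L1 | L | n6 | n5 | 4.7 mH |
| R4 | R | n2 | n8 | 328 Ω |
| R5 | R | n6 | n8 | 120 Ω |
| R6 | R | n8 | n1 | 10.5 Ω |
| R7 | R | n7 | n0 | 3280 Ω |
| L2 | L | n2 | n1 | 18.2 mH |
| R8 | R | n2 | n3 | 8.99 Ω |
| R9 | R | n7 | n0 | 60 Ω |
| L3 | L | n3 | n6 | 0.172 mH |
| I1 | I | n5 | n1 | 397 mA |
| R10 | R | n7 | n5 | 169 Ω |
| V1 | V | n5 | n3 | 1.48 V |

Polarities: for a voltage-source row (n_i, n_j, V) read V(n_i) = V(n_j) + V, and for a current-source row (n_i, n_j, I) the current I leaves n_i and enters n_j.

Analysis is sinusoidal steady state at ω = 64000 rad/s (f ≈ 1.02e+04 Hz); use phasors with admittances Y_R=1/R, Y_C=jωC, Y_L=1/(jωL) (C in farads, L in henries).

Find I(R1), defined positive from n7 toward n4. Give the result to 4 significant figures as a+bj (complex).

0.005573-0.0007155j A

Element admittances at ω=64000 rad/s:
  Y(C1) = 0.000+0.9984j S between n4,n6
  Y(R1) = 0.01200+0.000j S between n4,n7
  Y(R2) = 0.04975+0.000j S between n5,n1
  Y(R3) = 0.1613+0.000j S between n8,n3
  Y(L1) = 0.000-0.003324j S between n6,n5
  Y(R4) = 0.003049+0.000j S between n2,n8
  Y(R5) = 0.008333+0.000j S between n6,n8
  Y(R6) = 0.09524+0.000j S between n8,n1
  Y(R7) = 0.0003049+0.000j S between n7,n0
  Y(L2) = 0.000-0.0008585j S between n2,n1
  Y(R8) = 0.1112+0.000j S between n2,n3
  Y(R9) = 0.01667+0.000j S between n7,n0
  Y(L3) = 0.000-0.09084j S between n3,n6
  I1: injects 0.397 A into n1 (from n5)
  Y(R10) = 0.005917+0.000j S between n7,n5
  V1: constraint V(n5)−V(n3) = 1.48
Assemble and solve the 9×9 MNA system:
  V(n1)=3.699-0.08385j  V(n2)=-0.4974-0.1519j  V(n3)=-0.5382-0.1209j  V(n4)=-0.4642+0.05960j  V(n5)=0.9418-0.1209j  V(n6)=-0.4635+0.06518j  V(n7)=0.000+0.000j  V(n8)=0.9707-0.1023j
  i(V1)=-0.2648+0.007232j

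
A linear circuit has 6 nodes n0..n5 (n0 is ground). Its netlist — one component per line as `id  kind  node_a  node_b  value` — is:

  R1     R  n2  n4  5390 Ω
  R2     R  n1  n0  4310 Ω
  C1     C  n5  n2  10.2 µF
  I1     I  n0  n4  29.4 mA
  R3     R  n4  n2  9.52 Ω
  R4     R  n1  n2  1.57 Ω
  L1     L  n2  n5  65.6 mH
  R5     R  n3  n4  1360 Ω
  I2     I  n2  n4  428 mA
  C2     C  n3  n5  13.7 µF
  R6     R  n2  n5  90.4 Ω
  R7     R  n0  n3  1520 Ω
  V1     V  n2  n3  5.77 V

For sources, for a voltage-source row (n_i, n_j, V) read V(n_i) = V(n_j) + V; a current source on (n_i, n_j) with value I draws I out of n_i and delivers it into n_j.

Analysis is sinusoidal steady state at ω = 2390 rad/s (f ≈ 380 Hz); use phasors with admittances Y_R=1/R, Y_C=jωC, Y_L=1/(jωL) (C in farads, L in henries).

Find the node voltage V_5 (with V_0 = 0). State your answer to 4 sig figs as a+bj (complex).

MNA unknowns: 5 node voltages V₁..V_5 plus 1 source current (V1)
R1: Y=0.0001855+0.000j on G[2,4]
R2: Y=0.0002320+0.000j on G[1,0]
C1: Y=0.000+0.02438j on G[5,2]
I1: z[0]−=0.0294, z[4]+=0.0294
R3: Y=0.1050+0.000j on G[4,2]
R4: Y=0.6369+0.000j on G[1,2]
L1: Y=0.000-0.006378j on G[2,5]
R5: Y=0.0007353+0.000j on G[3,4]
I2: z[2]−=0.428, z[4]+=0.428
C2: Y=0.000+0.03274j on G[3,5]
R6: Y=0.01106+0.000j on G[2,5]
R7: Y=0.0006579+0.000j on G[0,3]
V1: row V2−V3=5.77, i_V1 at 2,3
solve → V1=37.29+0.000j, V2=37.31+0.000j, V3=31.54+0.000j, V4=41.58+0.000j, V5=33.75-0.7748j
aux → i_V1=-0.01201-0.07255j

33.75-0.7748j V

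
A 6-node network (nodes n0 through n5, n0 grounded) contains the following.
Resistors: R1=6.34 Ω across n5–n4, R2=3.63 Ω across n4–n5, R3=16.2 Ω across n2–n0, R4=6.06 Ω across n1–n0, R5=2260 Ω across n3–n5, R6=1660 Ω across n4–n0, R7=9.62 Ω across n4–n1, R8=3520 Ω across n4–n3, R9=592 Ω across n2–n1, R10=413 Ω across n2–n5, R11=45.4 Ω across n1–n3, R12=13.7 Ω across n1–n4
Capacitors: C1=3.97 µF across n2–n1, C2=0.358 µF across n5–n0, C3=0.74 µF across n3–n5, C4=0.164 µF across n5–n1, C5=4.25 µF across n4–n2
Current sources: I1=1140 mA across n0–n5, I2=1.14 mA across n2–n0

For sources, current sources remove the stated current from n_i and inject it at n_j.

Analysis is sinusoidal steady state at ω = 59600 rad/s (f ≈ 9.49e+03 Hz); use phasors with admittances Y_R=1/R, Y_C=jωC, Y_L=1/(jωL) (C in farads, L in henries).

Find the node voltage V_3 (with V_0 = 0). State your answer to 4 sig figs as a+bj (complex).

9.061-1.316j V

Apply KCL at each of the 5 non-ground nodes and solve the resulting linear system.
Node n1: branches {C1, R4, C4, R7, R9, R11, R12} → V_1 = 4.281-0.6425j
Node n2: branches {C1, R3, C5, R9, R10, I2} → V_2 = 5.654-1.279j
Node n3: branches {C3, R5, R8, R11} → V_3 = 9.061-1.316j
Node n4: branches {R1, R2, R6, R7, R8, C5, R12} → V_4 = 6.644-3.235j
Node n5: branches {R1, R2, C2, C3, C4, R5, I1, R10} → V_5 = 8.761-3.721j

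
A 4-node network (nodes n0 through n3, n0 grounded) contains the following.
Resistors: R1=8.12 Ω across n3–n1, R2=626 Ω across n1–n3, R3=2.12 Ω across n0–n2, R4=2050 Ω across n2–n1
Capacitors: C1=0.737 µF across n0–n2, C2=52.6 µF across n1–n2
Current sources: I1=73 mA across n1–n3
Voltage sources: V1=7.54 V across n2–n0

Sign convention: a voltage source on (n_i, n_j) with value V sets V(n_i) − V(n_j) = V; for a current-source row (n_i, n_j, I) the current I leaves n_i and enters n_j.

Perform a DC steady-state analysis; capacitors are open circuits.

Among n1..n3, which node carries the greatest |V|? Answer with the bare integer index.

Apply KCL at each of the 3 non-ground nodes and solve the resulting linear system.
Node n1: branches {R1, R2, I1, C2, R4} → V_1 = 7.540
Node n2: branches {C1, C2, R3, R4, V1} → V_2 = 7.540
Node n3: branches {R1, R2, I1} → V_3 = 8.125
Source currents: i(V1)=-3.557

3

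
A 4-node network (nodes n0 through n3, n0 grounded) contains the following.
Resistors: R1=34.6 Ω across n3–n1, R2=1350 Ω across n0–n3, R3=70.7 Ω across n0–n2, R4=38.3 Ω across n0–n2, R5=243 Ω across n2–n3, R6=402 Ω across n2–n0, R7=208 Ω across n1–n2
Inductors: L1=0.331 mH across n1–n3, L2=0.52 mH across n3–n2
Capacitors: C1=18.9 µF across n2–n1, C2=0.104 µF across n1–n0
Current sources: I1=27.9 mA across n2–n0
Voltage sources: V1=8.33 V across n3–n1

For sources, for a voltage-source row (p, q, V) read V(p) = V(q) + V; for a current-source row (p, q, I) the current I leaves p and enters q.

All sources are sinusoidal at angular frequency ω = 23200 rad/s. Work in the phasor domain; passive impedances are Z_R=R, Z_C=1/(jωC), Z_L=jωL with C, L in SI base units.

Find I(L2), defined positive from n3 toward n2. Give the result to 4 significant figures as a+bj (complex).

0.01358-0.8505j A

Element admittances at ω=23200 rad/s:
  Y(R1) = 0.02890+0.000j S between n3,n1
  Y(L1) = 0.000-0.1302j S between n1,n3
  Y(C1) = 0.000+0.4385j S between n2,n1
  Y(C2) = 0.000+0.002413j S between n1,n0
  I1: injects 0.0279 A into n0 (from n2)
  Y(R2) = 0.0007407+0.000j S between n0,n3
  Y(R3) = 0.01414+0.000j S between n0,n2
  Y(R4) = 0.02611+0.000j S between n0,n2
  Y(R5) = 0.004115+0.000j S between n2,n3
  Y(R6) = 0.002488+0.000j S between n2,n0
  Y(R7) = 0.004808+0.000j S between n1,n2
  Y(L2) = 0.000-0.08289j S between n3,n2
  V1: constraint V(n3)−V(n1) = 8.33
Assemble and solve the 4×4 MNA system:
  V(n1)=1.119+0.09896j  V(n2)=-0.8109-0.06488j  V(n3)=9.449+0.09896j
  i(V1)=-0.3036+1.934j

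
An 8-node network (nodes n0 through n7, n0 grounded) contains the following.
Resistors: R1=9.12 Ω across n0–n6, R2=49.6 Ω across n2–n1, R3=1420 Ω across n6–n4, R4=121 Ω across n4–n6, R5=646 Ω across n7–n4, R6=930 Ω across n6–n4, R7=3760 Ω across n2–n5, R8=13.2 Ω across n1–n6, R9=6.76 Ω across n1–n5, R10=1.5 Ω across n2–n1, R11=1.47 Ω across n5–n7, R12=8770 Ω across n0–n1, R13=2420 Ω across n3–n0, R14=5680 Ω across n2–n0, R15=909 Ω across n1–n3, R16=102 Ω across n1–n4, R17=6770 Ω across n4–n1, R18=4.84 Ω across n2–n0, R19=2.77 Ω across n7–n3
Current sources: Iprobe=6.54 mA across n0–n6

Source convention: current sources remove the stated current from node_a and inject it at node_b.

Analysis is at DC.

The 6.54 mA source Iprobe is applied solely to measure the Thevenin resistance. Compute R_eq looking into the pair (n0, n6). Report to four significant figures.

R_eq = 6.119 Ω

Element admittances at DC:
  Y(R1) = 0.1096 S between n0,n6
  Y(R2) = 0.02016 S between n2,n1
  Y(R3) = 0.0007042 S between n6,n4
  Y(R4) = 0.008264 S between n4,n6
  Y(R5) = 0.001548 S between n7,n4
  Y(R6) = 0.001075 S between n6,n4
  Y(R7) = 0.0002660 S between n2,n5
  Y(R8) = 0.07576 S between n1,n6
  Y(R9) = 0.1479 S between n1,n5
  Y(R10) = 0.6667 S between n2,n1
  Y(R11) = 0.6803 S between n5,n7
  Y(R12) = 0.0001140 S between n0,n1
  Y(R13) = 0.0004132 S between n3,n0
  Y(R14) = 0.0001761 S between n2,n0
  Y(R15) = 0.001100 S between n1,n3
  Y(R16) = 0.009804 S between n1,n4
  Y(R17) = 0.0001477 S between n4,n1
  Y(R18) = 0.2066 S between n2,n0
  Y(R19) = 0.3610 S between n7,n3
  Iprobe: injects 0.00654 A into n6 (from n0)
Assemble and solve the 7×7 MNA system:
  V(n1)=0.01349  V(n2)=0.01037  V(n3)=0.01358  V(n4)=0.02587  V(n5)=0.01358  V(n6)=0.04002  V(n7)=0.01360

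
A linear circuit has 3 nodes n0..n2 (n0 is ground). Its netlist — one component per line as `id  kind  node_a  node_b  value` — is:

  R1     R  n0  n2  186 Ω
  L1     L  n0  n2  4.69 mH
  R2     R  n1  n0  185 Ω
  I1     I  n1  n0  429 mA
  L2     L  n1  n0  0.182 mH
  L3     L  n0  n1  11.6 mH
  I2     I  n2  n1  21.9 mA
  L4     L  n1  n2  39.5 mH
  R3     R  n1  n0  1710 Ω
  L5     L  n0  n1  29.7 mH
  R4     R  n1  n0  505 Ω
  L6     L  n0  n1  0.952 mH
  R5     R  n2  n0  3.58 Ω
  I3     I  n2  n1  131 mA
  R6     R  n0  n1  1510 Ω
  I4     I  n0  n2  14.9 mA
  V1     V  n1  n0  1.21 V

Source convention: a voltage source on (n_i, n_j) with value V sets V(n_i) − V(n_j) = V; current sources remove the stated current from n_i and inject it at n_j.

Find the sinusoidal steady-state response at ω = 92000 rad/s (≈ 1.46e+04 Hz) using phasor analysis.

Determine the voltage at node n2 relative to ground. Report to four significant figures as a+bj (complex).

Element admittances at ω=92000 rad/s:
  Y(R1) = 0.005376+0.000j S between n0,n2
  Y(L1) = 0.000-0.002318j S between n0,n2
  Y(R2) = 0.005405+0.000j S between n1,n0
  I1: injects 0.429 A into n0 (from n1)
  Y(L2) = 0.000-0.05972j S between n1,n0
  Y(L3) = 0.000-0.0009370j S between n0,n1
  I2: injects 0.0219 A into n1 (from n2)
  Y(L4) = 0.000-0.0002752j S between n1,n2
  Y(R3) = 0.0005848+0.000j S between n1,n0
  Y(L5) = 0.000-0.0003660j S between n0,n1
  Y(R4) = 0.001980+0.000j S between n1,n0
  Y(L6) = 0.000-0.01142j S between n0,n1
  Y(R5) = 0.2793+0.000j S between n2,n0
  I3: injects 0.131 A into n1 (from n2)
  Y(R6) = 0.0006623+0.000j S between n0,n1
  I4: injects 0.0149 A into n2 (from n0)
  V1: constraint V(n1)−V(n0) = 1.21
Assemble and solve the 3×3 MNA system:
  V(n1)=1.210+0.000j  V(n2)=-0.4847-0.005583j
  i(V1)=-0.2865+0.08812j

-0.4847-0.005583j V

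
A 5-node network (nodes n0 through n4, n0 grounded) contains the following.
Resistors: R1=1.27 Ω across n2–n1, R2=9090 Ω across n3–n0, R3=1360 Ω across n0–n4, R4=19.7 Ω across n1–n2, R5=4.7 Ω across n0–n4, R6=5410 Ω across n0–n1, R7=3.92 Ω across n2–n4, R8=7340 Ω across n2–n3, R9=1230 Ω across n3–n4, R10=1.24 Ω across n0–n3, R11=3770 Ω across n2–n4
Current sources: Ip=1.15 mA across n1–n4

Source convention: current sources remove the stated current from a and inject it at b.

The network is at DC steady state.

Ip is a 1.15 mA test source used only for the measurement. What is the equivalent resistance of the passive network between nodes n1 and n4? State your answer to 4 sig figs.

MNA unknowns: 4 node voltages V₁..V_4
R1: Y=0.7874 on G[2,1]
R2: Y=0.0001100 on G[3,0]
R3: Y=0.0007353 on G[0,4]
R4: Y=0.05076 on G[1,2]
R5: Y=0.2128 on G[0,4]
R6: Y=0.0001848 on G[0,1]
R7: Y=0.2551 on G[2,4]
R8: Y=0.0001362 on G[2,3]
R9: Y=0.0008130 on G[3,4]
R10: Y=0.8065 on G[0,3]
R11: Y=0.0002653 on G[2,4]
Ip: z[1]−=0.00115, z[4]+=0.00115
solve → V1=-0.005860, V2=-0.004489, V3=-7.494e-07, V4=7.904e-06

R_eq = 5.102 Ω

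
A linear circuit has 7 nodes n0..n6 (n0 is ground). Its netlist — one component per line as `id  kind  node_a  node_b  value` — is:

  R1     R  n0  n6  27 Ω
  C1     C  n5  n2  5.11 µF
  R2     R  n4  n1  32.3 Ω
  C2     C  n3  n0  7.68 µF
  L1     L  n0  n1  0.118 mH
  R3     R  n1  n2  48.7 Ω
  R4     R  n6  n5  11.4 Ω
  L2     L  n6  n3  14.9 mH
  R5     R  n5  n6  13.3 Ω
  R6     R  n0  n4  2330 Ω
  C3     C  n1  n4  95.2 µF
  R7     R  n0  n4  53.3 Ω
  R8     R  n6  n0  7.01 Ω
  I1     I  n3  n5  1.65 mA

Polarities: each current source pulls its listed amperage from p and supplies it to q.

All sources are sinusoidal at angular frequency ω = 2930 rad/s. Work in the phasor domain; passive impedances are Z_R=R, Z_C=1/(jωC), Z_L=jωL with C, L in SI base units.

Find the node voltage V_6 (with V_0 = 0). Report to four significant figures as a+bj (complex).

Apply KCL at each of the 6 non-ground nodes and solve the resulting linear system.
Node n1: branches {R2, L1, R3, C3} → V_1 = -0.0001801-0.0002162j
Node n2: branches {C1, R3} → V_2 = -0.03079+0.02495j
Node n3: branches {C2, L2, I1} → V_3 = -0.5827-0.1099j
Node n4: branches {R2, R6, C3, R7} → V_4 = -0.0001636-0.0002256j
Node n5: branches {C1, R4, R5, I1} → V_5 = 0.003723+0.06693j
Node n6: branches {R1, R4, L2, R5, R8} → V_6 = -0.01026+0.07010j

-0.01026+0.07010j V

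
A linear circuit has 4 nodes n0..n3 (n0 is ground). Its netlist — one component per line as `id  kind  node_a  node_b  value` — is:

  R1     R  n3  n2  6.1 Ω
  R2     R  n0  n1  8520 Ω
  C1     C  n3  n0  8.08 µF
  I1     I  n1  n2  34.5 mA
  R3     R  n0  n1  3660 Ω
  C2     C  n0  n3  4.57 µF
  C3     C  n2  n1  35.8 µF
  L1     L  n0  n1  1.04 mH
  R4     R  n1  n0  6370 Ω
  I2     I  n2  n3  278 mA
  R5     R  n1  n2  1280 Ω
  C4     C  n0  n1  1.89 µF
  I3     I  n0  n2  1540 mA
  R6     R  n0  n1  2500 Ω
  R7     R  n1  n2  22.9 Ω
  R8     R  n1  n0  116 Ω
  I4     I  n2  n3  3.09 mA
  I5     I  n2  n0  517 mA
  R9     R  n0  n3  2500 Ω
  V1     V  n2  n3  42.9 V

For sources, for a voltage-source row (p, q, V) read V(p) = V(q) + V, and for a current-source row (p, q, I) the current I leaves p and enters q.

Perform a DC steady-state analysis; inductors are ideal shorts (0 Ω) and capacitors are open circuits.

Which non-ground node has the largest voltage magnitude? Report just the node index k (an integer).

Element admittances at DC:
  Y(R1) = 0.1639 S between n3,n2
  Y(R2) = 0.0001174 S between n0,n1
  Y(C1) = 0.000 S between n3,n0
  I1: injects 0.0345 A into n2 (from n1)
  Y(R3) = 0.0002732 S between n0,n1
  Y(C2) = 0.000 S between n0,n3
  Y(C3) = 0.000 S between n2,n1
  L1: short n0↔n1 (DC inductor)
  Y(R4) = 0.0001570 S between n1,n0
  I2: injects 0.278 A into n3 (from n2)
  Y(R5) = 0.0007813 S between n1,n2
  Y(C4) = 0.000 S between n0,n1
  I3: injects 1.54 A into n2 (from n0)
  Y(R6) = 0.0004000 S between n0,n1
  Y(R7) = 0.04367 S between n1,n2
  Y(R8) = 0.008621 S between n1,n0
  I4: injects 0.00309 A into n3 (from n2)
  I5: injects 0.517 A into n0 (from n2)
  Y(R9) = 0.0004000 S between n0,n3
  V1: constraint V(n2)−V(n3) = 42.9
Assemble and solve the 5×5 MNA system:
  V(n1)=0.000  V(n2)=23.96  V(n3)=-18.94
  i(L1)=-1.031  i(V1)=-7.321

2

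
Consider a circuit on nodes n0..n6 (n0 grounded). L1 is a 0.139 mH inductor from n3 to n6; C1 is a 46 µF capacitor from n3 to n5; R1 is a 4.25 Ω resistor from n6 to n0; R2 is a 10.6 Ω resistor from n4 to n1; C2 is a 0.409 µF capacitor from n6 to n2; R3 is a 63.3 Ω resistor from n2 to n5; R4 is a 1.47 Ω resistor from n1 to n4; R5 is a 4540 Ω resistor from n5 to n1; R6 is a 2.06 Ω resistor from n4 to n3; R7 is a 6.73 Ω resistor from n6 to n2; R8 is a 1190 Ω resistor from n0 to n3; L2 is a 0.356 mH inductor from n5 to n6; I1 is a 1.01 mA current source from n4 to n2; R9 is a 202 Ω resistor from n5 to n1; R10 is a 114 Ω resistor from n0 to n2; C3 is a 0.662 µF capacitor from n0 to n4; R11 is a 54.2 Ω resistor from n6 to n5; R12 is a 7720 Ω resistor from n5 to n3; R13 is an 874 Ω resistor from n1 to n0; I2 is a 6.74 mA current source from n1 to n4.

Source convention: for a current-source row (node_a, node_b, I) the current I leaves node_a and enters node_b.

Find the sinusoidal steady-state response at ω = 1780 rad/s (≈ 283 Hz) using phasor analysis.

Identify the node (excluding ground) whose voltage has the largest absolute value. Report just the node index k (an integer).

MNA unknowns: 6 node voltages V₁..V_6
L1: Y=0.000-4.042j on G[3,6]
C1: Y=0.000+0.08188j on G[3,5]
R1: Y=0.2353+0.000j on G[6,0]
R2: Y=0.09434+0.000j on G[4,1]
C2: Y=0.000+0.0007280j on G[6,2]
R3: Y=0.01580+0.000j on G[2,5]
R4: Y=0.6803+0.000j on G[1,4]
R5: Y=0.0002203+0.000j on G[5,1]
R6: Y=0.4854+0.000j on G[4,3]
R7: Y=0.1486+0.000j on G[6,2]
R8: Y=0.0008403+0.000j on G[0,3]
L2: Y=0.000-1.578j on G[5,6]
I1: z[4]−=0.00101, z[2]+=0.00101
R9: Y=0.004950+0.000j on G[5,1]
R10: Y=0.008772+0.000j on G[0,2]
C3: Y=0.000+0.001178j on G[0,4]
R11: Y=0.01845+0.000j on G[6,5]
R12: Y=0.0001295+0.000j on G[5,3]
R13: Y=0.001144+0.000j on G[1,0]
I2: z[1]−=0.00674, z[4]+=0.00674
solve → V1=-0.01072-0.0002157j, V2=0.005681-8.985e-06j, V3=-0.0001613-0.0002263j, V4=-0.002105-0.0002178j, V5=-0.0001581+5.094e-05j, V6=-0.0001602+1.273e-05j

1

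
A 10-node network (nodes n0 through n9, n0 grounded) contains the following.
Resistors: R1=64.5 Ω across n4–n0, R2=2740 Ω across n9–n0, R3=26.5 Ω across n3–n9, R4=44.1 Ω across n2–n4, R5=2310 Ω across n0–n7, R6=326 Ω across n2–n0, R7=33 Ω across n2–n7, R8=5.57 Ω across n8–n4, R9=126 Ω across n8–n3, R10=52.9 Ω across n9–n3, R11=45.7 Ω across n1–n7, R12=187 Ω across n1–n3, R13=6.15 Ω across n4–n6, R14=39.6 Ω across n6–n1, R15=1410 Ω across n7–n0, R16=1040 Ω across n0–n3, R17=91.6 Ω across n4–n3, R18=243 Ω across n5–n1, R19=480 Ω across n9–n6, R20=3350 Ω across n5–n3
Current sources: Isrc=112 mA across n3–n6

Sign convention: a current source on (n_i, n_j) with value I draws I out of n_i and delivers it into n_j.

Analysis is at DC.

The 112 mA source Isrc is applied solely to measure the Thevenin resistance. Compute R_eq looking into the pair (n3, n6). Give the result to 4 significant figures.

Element admittances at DC:
  Y(R1) = 0.01550 S between n4,n0
  Y(R2) = 0.0003650 S between n9,n0
  Y(R3) = 0.03774 S between n3,n9
  Y(R4) = 0.02268 S between n2,n4
  Y(R5) = 0.0004329 S between n0,n7
  Y(R6) = 0.003067 S between n2,n0
  Y(R7) = 0.03030 S between n2,n7
  Y(R8) = 0.1795 S between n8,n4
  Y(R9) = 0.007937 S between n8,n3
  Y(R10) = 0.01890 S between n9,n3
  Y(R11) = 0.02188 S between n1,n7
  Y(R12) = 0.005348 S between n1,n3
  Y(R13) = 0.1626 S between n4,n6
  Y(R14) = 0.02525 S between n6,n1
  Y(R15) = 0.0007092 S between n7,n0
  Y(R16) = 0.0009615 S between n0,n3
  Y(R17) = 0.01092 S between n4,n3
  Y(R18) = 0.004115 S between n5,n1
  Y(R19) = 0.002083 S between n9,n6
  Y(R20) = 0.0002985 S between n5,n3
  Isrc: injects 0.112 A into n6 (from n3)
Assemble and solve the 9×9 MNA system:
  V(n1)=0.01349  V(n2)=0.1692  V(n3)=-3.829  V(n4)=0.2823  V(n5)=-0.2464  V(n6)=0.7931  V(n7)=0.1017  V(n8)=0.1082  V(n9)=-3.642

R_eq = 41.27 Ω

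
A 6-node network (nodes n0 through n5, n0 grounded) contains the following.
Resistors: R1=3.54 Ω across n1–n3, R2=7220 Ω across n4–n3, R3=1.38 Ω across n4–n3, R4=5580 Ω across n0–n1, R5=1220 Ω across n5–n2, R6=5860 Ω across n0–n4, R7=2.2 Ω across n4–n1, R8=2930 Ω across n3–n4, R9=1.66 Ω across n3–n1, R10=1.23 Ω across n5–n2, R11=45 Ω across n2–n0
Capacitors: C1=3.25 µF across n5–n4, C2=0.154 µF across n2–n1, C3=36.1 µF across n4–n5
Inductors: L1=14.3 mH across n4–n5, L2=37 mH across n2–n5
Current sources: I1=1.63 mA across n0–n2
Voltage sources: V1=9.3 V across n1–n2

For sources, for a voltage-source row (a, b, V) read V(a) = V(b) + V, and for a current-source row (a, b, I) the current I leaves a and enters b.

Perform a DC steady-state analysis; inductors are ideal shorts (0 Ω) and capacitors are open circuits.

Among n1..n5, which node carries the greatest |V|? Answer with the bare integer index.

MNA unknowns: 5 node voltages V₁..V_5 plus 3 source currents (L1, L2, V1)
R1: Y=0.2825 on G[1,3]
C1: Y=0.000 on G[5,4]
C2: Y=0.000 on G[2,1]
L1: row V4−V5=0, i_L1 at 4,5
C3: Y=0.000 on G[4,5]
R2: Y=0.0001385 on G[4,3]
R3: Y=0.7246 on G[4,3]
I1: z[0]−=0.00163, z[2]+=0.00163
R4: Y=0.0001792 on G[0,1]
R5: Y=0.0008197 on G[5,2]
R6: Y=0.0001706 on G[0,4]
R7: Y=0.4545 on G[4,1]
L2: row V2−V5=0, i_L2 at 2,5
R8: Y=0.0003413 on G[3,4]
R9: Y=0.6024 on G[3,1]
R10: Y=0.8130 on G[5,2]
R11: Y=0.02222 on G[2,0]
V1: row V1−V2=9.3, i_V1 at 1,2
solve → V1=9.298, V2=-0.001624, V3=5.110, V4=-0.001624, V5=-0.001624
aux → i_L1=7.934, i_L2=-7.934, i_V1=-7.935

1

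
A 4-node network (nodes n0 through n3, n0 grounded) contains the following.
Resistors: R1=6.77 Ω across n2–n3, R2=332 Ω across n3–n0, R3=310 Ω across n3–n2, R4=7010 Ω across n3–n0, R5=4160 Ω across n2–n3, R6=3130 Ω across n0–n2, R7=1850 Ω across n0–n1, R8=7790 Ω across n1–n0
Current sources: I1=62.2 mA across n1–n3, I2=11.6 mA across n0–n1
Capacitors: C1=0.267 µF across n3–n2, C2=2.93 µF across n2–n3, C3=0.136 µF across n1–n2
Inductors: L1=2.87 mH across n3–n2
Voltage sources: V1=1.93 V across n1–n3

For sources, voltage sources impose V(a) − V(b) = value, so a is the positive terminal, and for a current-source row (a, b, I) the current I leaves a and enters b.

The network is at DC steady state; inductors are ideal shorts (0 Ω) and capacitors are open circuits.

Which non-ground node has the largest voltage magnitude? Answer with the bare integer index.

Element admittances at DC:
  Y(R1) = 0.1477 S between n2,n3
  Y(R2) = 0.003012 S between n3,n0
  I1: injects 0.0622 A into n3 (from n1)
  Y(R3) = 0.003226 S between n3,n2
  Y(R4) = 0.0001427 S between n3,n0
  Y(C1) = 0.000 S between n3,n2
  Y(C2) = 0.000 S between n2,n3
  Y(C3) = 0.000 S between n1,n2
  Y(R5) = 0.0002404 S between n2,n3
  L1: short n3↔n2 (DC inductor)
  Y(R6) = 0.0003195 S between n0,n2
  Y(R7) = 0.0005405 S between n0,n1
  I2: injects 0.0116 A into n1 (from n0)
  Y(R8) = 0.0001284 S between n1,n0
  V1: constraint V(n1)−V(n3) = 1.93
Assemble and solve the 5×5 MNA system:
  V(n1)=4.418  V(n2)=2.488  V(n3)=2.488
  i(L1)=0.0007950  i(V1)=-0.05356

1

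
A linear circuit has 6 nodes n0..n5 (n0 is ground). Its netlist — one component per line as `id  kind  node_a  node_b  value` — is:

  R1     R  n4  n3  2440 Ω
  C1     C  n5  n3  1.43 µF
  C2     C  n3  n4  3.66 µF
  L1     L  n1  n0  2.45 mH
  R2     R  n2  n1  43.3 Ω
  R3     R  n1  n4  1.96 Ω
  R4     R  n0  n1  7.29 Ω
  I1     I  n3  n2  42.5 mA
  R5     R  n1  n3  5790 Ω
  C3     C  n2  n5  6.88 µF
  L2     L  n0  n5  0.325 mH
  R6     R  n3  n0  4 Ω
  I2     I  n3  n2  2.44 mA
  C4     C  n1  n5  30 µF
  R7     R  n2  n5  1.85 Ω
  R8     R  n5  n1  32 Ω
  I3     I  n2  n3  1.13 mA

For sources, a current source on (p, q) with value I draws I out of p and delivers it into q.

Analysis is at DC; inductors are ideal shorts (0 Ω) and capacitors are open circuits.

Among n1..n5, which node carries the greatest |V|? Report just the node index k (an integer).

3

MNA unknowns: 5 node voltages V₁..V_5 plus 2 source currents (L1, L2)
R1: Y=0.0004098 on G[4,3]
C1: Y=0.000 on G[5,3]
C2: Y=0.000 on G[3,4]
L1: row V1−V0=0, i_L1 at 1,0
R2: Y=0.02309 on G[2,1]
R3: Y=0.5102 on G[1,4]
R4: Y=0.1372 on G[0,1]
I1: z[3]−=0.0425, z[2]+=0.0425
R5: Y=0.0001727 on G[1,3]
C3: Y=0.000 on G[2,5]
L2: row V0−V5=0, i_L2 at 0,5
R6: Y=0.2500 on G[3,0]
I2: z[3]−=0.00244, z[2]+=0.00244
C4: Y=0.000 on G[1,5]
R7: Y=0.5405 on G[2,5]
R8: Y=0.03125 on G[5,1]
I3: z[2]−=0.00113, z[3]+=0.00113
solve → V1=0.000, V2=0.07773, V3=-0.1748, V4=-0.0001403, V5=0.000
aux → i_L1=0.001693, i_L2=-0.04201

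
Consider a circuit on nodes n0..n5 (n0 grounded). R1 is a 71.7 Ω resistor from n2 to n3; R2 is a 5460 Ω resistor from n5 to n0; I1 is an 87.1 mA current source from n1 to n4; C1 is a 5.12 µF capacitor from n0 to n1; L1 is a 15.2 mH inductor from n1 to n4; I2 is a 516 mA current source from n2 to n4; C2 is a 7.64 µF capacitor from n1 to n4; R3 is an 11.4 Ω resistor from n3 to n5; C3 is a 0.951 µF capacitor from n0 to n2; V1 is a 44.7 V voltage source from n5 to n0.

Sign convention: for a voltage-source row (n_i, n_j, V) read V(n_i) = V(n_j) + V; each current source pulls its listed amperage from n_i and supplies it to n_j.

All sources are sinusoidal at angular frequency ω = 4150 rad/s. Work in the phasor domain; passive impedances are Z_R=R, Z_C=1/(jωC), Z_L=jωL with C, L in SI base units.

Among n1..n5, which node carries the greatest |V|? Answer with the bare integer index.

4

Element admittances at ω=4150 rad/s:
  Y(R1) = 0.01395+0.000j S between n2,n3
  Y(R2) = 0.0001832+0.000j S between n5,n0
  I1: injects 0.0871 A into n4 (from n1)
  Y(C1) = 0.000+0.02125j S between n0,n1
  Y(L1) = 0.000-0.01585j S between n1,n4
  I2: injects 0.516 A into n4 (from n2)
  Y(C2) = 0.000+0.03171j S between n1,n4
  Y(R3) = 0.08772+0.000j S between n3,n5
  Y(C3) = 0.000+0.003947j S between n0,n2
  V1: constraint V(n5)−V(n0) = 44.7
Assemble and solve the 6×6 MNA system:
  V(n1)=0.000-24.28j  V(n2)=1.644-0.5390j  V(n3)=38.79-0.07395j  V(n4)=0.000-62.33j  V(n5)=44.70+0.000j
  i(V1)=-0.5263-0.006487j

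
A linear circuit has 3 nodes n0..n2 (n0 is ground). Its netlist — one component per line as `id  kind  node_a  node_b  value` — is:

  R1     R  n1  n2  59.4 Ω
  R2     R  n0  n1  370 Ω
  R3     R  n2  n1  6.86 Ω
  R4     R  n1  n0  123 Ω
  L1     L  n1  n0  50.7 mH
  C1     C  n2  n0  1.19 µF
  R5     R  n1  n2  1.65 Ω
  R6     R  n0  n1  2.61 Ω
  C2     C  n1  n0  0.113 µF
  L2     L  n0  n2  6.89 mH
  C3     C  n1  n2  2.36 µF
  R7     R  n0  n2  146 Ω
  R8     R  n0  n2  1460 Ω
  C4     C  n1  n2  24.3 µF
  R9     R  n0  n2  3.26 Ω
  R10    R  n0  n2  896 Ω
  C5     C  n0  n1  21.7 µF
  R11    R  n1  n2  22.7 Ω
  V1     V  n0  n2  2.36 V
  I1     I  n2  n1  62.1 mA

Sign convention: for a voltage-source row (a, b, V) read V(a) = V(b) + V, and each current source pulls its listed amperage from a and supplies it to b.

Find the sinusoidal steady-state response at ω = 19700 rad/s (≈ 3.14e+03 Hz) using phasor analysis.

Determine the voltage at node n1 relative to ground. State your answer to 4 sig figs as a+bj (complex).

-1.446+0.1161j V

Apply KCL at each of the 2 non-ground nodes and solve the resulting linear system.
Node n1: branches {R1, R2, R3, R4, L1, R5, R6, C2, C3, C4, C5, R11, I1} → V_1 = -1.446+0.1161j
Node n2: branches {R1, R3, C1, R5, L2, C3, R7, R8, C4, R9, R10, R11, V1, I1} → V_2 = -2.360+0.000j
Source currents: i(V1)=-1.364-0.6122j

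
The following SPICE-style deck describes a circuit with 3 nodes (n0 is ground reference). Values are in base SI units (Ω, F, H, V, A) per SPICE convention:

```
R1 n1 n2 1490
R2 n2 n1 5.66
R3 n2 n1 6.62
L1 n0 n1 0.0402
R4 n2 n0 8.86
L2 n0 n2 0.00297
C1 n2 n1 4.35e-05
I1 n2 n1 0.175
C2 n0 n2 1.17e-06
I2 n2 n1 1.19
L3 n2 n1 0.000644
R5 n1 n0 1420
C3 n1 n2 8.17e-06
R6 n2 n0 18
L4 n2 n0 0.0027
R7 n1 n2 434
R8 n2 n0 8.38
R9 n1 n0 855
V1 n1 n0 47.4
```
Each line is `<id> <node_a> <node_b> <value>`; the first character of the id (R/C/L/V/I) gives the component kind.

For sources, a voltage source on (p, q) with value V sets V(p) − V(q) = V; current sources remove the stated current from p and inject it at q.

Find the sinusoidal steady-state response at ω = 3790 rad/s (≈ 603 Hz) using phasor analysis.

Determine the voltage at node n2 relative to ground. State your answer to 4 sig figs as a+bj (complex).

23.85-1.118j V

Apply KCL at each of the 2 non-ground nodes and solve the resulting linear system.
Node n1: branches {R1, R2, R3, L1, C1, I1, I2, L3, R5, C3, R7, R9, V1} → V_1 = 47.40+0.000j
Node n2: branches {R1, R2, R3, R4, L2, C1, I1, C2, I2, L3, C3, R6, L4, R7, R8} → V_2 = 23.85-1.118j
Source currents: i(V1)=-6.750+4.977j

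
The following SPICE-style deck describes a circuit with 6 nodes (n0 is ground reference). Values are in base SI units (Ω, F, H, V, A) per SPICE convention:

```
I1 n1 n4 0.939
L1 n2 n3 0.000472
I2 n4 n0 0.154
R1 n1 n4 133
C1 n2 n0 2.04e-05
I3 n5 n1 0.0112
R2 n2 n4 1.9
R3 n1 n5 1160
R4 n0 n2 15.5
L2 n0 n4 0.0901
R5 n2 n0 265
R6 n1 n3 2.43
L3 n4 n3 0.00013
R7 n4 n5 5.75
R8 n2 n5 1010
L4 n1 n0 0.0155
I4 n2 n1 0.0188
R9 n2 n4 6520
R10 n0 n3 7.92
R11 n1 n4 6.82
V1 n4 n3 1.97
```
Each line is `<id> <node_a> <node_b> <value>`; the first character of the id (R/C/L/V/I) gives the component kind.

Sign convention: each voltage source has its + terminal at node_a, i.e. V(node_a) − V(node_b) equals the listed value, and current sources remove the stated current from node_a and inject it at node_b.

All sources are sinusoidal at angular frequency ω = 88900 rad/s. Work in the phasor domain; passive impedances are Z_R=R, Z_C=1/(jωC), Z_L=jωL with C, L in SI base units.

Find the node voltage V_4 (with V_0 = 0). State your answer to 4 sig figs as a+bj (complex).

MNA unknowns: 5 node voltages V₁..V_5 plus 1 source current (V1)
I1: z[1]−=0.939, z[4]+=0.939
L1: Y=0.000-0.02383j on G[2,3]
I2: z[4]−=0.154, z[0]+=0.154
R1: Y=0.007519+0.000j on G[1,4]
C1: Y=0.000+1.814j on G[2,0]
I3: z[5]−=0.0112, z[1]+=0.0112
R2: Y=0.5263+0.000j on G[2,4]
R3: Y=0.0008621+0.000j on G[1,5]
R4: Y=0.06452+0.000j on G[0,2]
L2: Y=0.000-0.0001248j on G[0,4]
R5: Y=0.003774+0.000j on G[2,0]
R6: Y=0.4115+0.000j on G[1,3]
L3: Y=0.000-0.08653j on G[4,3]
R7: Y=0.1739+0.000j on G[4,5]
R8: Y=0.0009901+0.000j on G[2,5]
L4: Y=0.000-0.0007257j on G[1,0]
I4: z[2]−=0.0188, z[1]+=0.0188
R9: Y=0.0001534+0.000j on G[2,4]
R10: Y=0.1263+0.000j on G[0,3]
R11: Y=0.1466+0.000j on G[1,4]
V1: row V4−V3=1.97, i_V1 at 4,3
solve → V1=-2.853-0.1040j, V2=0.007336-0.03933j, V3=-1.788-0.1003j, V4=0.1821-0.1003j, V5=0.1025-0.09999j
aux → i_V1=0.2113+0.2021j

0.1821-0.1003j V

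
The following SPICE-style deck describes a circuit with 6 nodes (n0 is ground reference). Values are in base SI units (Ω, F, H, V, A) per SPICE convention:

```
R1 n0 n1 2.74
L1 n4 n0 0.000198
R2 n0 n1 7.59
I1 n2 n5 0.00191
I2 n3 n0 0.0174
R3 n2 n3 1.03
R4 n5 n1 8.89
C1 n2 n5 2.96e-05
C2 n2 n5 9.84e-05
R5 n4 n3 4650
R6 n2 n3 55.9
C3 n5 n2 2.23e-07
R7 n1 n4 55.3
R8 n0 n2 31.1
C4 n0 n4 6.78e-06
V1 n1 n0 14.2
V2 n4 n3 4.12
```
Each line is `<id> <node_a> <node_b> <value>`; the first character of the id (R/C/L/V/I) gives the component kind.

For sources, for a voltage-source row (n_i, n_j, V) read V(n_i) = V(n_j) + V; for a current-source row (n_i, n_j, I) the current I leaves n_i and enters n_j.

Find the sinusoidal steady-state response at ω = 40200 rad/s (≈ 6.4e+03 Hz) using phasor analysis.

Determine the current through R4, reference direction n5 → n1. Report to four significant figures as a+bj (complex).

MNA unknowns: 5 node voltages V₁..V_5 plus 2 source currents (V1, V2)
R1: Y=0.3650+0.000j on G[0,1]
L1: Y=0.000-0.1256j on G[4,0]
R2: Y=0.1318+0.000j on G[0,1]
I1: z[2]−=0.00191, z[5]+=0.00191
I2: z[3]−=0.0174, z[0]+=0.0174
R3: Y=0.9709+0.000j on G[2,3]
R4: Y=0.1125+0.000j on G[5,1]
C1: Y=0.000+1.190j on G[2,5]
C2: Y=0.000+3.956j on G[2,5]
R5: Y=0.0002151+0.000j on G[4,3]
R6: Y=0.01789+0.000j on G[2,3]
C3: Y=0.000+0.008965j on G[5,2]
R7: Y=0.01808+0.000j on G[1,4]
R8: Y=0.03215+0.000j on G[0,2]
C4: Y=0.000+0.2726j on G[0,4]
V1: row V1−V0=14.2, i_V1 at 1,0
V2: row V4−V3=4.12, i_V2 at 4,3
solve → V1=14.20+0.000j, V2=4.213-6.381j, V3=3.230-7.339j, V4=7.350-7.339j, V5=4.357-6.596j
aux → i_V1=-8.284-0.8747j, i_V2=-0.9553-0.9472j

-1.107-0.7420j A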